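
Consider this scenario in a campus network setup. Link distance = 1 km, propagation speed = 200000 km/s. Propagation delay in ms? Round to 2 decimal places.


Given: distance = 1 km, speed = 200000 km/s
Delay = distance / speed = 1 / 200000 seconds
Delay in ms = 1 * 1000 / 200000
Delay = 0.0050 ms
Rounded to 2 dp = 0.01 ms

0.01


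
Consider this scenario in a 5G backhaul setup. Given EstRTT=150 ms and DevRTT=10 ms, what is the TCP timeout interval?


Given: EstRTT = 150 ms, DevRTT = 10 ms
Timeout = EstRTT + 4 * DevRTT
4 * DevRTT = 4 * 10 = 40
Timeout = 150 + 40 = 190 ms

190


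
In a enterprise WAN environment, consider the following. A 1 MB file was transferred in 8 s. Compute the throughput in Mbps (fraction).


Given: file = 1 MB, time = 8 s
File in Mb = 1 * 8 = 8 Mb
Throughput = 8 / 8 Mbps
Throughput = 1 Mbps

1


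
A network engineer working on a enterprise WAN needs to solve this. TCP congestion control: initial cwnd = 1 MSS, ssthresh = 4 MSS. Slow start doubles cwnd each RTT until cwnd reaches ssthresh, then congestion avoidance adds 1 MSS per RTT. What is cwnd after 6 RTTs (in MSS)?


RTT 0: cwnd = 1 MSS (initial)
RTT 1: cwnd = 2 MSS (slow start, doubled)
RTT 2: cwnd = 4 MSS (slow start, doubled)
RTT 3: cwnd = 5 MSS (congestion avoidance, +1)
RTT 4: cwnd = 6 MSS (congestion avoidance, +1)
RTT 5: cwnd = 7 MSS (congestion avoidance, +1)
RTT 6: cwnd = 8 MSS (congestion avoidance, +1)

8


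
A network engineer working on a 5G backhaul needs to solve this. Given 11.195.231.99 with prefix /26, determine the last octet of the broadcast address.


Given: IP = 11.195.231.99, prefix = /26
Host bits = 32 - 26 = 6
Network last octet = 99 AND mask = 64
Host part size = 2^6 - 1 = 63
Broadcast last octet = 64 OR 63 = 127

127


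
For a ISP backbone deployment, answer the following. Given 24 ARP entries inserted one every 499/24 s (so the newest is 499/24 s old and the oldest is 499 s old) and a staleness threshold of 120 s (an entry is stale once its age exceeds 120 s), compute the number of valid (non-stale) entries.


Ages are k * 499/24 s for k = 1..24 (spacing = 20.7917 s).
Entry k is valid iff k * 499/24 <= 120 iff k <= 24 * 120 / 499 = 5.7715
n_valid = floor(5.7715) = 5
(n_stale = 24 - 5 = 19)

5


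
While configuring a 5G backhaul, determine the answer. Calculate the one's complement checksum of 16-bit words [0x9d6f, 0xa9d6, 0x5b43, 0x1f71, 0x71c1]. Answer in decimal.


Given words: [0x9d6f, 0xa9d6, 0x5b43, 0x1f71, 0x71c1]
Step 1: Sum all words
Raw sum = 40303 + 43478 + 23363 + 8049 + 29121 = 144314
Step 2: Fold carry: (13242 + 2) = 13244
One's complement = ~13244 & 0xFFFF = 52291

52291


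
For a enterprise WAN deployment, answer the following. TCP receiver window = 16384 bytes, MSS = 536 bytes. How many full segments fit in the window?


Given: RWND = 16384 bytes, MSS = 536 bytes
Full segments = floor(RWND / MSS)
Full segments = floor(16384 / 536)
Full segments = floor(30.5672) = 30

30


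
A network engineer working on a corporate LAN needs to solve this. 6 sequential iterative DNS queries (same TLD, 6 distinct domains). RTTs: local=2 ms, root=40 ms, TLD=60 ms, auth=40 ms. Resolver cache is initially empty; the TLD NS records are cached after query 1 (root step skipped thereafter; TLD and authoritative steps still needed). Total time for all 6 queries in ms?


Lookup 1 (cold cache): local + root + TLD + auth = 2 + 40 + 60 + 40 = 142 ms
Lookups 2..6 (TLD NS cached -> skip root; new domain -> still ask TLD and auth): local + TLD + auth = 2 + 60 + 40 = 102 ms each
Remaining 5 lookups: 5 * 102 = 510 ms
Total = 142 + 510 = 652 ms

652


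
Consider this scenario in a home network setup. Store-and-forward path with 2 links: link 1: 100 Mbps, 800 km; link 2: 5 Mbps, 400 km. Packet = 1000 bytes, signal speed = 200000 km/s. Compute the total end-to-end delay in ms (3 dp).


Packet = 1000 bytes = 8000 bits. Store-and-forward: sum (t_trans + t_prop) per link.
Link 1: t_trans = 8000/(100*10^6) s = 0.0800 ms; t_prop = 800/200000 s = 4.0000 ms; subtotal = 4.0800 ms
Link 2: t_trans = 8000/(5*10^6) s = 1.6000 ms; t_prop = 400/200000 s = 2.0000 ms; subtotal = 3.6000 ms
End-to-end = 4.0800 + 3.6000 = 7.6800 ms -> 7.680 ms (3 dp)

7.680


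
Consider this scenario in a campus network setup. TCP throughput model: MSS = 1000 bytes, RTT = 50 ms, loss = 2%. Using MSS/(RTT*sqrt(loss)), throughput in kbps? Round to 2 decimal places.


Given: MSS = 1000 bytes, RTT = 50 ms, loss = 2%
RTT in seconds = 50 / 1000 = 0.05
Loss rate = 2% = 0.02
sqrt(loss) = sqrt(0.02) = 0.141421356237
Throughput (bytes/s) = 1000 / (0.05 * 0.141421356237) = 141421.3562
Throughput (kbps) = 141421.3562 * 8 / 1000 = 1131.370850 -> 1131.37 kbps (2 dp)

1131.37


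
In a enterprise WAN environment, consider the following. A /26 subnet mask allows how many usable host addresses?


Given: subnet mask /26
Host bits = 32 - 26 = 6
Total addresses = 2^6 = 64
Usable hosts = 64 - 2 (network + broadcast) = 62

62


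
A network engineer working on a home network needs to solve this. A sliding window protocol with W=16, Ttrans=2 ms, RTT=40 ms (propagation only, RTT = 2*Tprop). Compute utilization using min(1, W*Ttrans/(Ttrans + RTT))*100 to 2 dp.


Given: W = 16, Ttrans = 2 ms, RTT = 40 ms (= 2 * Tprop, Tprop = 20 ms)
Cycle time = Ttrans + RTT = 2 + 40 = 42 ms (first packet sent until its ACK returns)
W * Ttrans = 16 * 2 = 32 ms of sending per cycle
W * Ttrans / (Ttrans + RTT) = 32 / 42 = 0.761905
U = min(1, 0.761905) = 0.761905
U% = 76.19%

76.19


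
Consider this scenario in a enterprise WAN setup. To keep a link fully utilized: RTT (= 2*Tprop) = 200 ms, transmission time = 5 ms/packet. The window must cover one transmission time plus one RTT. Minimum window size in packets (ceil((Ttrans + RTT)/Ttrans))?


Given: Ttrans = 5 ms, RTT = 200 ms (= 2 * Tprop, Tprop = 100 ms)
Time until first ACK returns = Ttrans + RTT = 5 + 200 = 205 ms
Need W * Ttrans >= Ttrans + RTT  ->  W >= (Ttrans + RTT) / Ttrans
(Ttrans + RTT) / Ttrans = 205 / 5 = 41
W_min = ceil(41) = 41

41


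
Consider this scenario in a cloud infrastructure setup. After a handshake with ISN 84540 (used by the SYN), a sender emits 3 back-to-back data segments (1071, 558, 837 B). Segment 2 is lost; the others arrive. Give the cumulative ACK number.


SYN uses sequence number 84540; first data byte = ISN + 1 = 84541.
Segment 1: SEQ = 84541, len = 1071 B, covers [84541, 85611]
Segment 2: SEQ = 85612, len = 558 B, covers [85612, 86169] [LOST]
Segment 3: SEQ = 86170, len = 837 B, covers [86170, 87006]
In-order data received: bytes [84541, 85611] (segments 1..1).
Segment 2 missing -> gap begins at byte 85612; later segments buffered out of order.
Cumulative ACK = next expected in-order byte = 84541 + 1071 = 85612

85612


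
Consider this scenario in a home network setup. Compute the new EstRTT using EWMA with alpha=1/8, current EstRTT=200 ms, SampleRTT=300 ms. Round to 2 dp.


Given: EstRTT = 200 ms, SampleRTT = 300 ms, alpha = 1/8
New EstRTT = (1 - alpha) * EstRTT + alpha * SampleRTT
(7/8) * 200 = 175
(1/8) * 300 = 37.5
New EstRTT = 175 + 37.5 = 212.5 ms -> 212.50 ms (2 dp)

212.50


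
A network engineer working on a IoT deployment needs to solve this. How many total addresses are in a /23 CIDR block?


Given: CIDR prefix /23
Host bits = 32 - 23 = 9
Total addresses = 2^9 = 512

512


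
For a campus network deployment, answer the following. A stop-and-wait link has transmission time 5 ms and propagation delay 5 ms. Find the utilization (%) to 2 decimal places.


Given: Ttrans = 5 ms, Tprop = 5 ms
RTT = 2 * Tprop = 2 * 5 = 10 ms
U = Ttrans / (Ttrans + RTT)
U = 5 / (5 + 10)
U = 5 / 15 = 0.333333
U% = 33.33%

33.33


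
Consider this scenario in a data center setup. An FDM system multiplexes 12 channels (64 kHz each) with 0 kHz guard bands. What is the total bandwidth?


Given: 12 channels, 64 kHz each, guard = 0 kHz
Channel bandwidth = 12 * 64 = 768 kHz
Guard bands = 11 gaps * 0 kHz = 0 kHz
Total = 768 + 0 = 768 kHz

768


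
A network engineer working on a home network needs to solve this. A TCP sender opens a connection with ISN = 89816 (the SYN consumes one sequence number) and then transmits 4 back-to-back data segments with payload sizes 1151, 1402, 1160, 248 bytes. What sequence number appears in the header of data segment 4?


The SYN occupies sequence number ISN = 89816, so the first data byte is ISN + 1 = 89817.
SEQ of data segment i = (ISN + 1) + sum of payload sizes of segments 1..i-1.
Segment 1: SEQ = 89817, payload = 1151 bytes
Segment 2: SEQ = 90968, payload = 1402 bytes
Segment 3: SEQ = 92370, payload = 1160 bytes
Segment 4: SEQ = 93530, payload = 248 bytes
SEQ of segment 4 = 89817 + 1151 + 1402 + 1160 = 93530

93530


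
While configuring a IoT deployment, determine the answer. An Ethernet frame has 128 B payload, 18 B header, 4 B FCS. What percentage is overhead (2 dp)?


Given: payload = 128 B, header = 18 B, trailer = 4 B
Overhead bytes = header + trailer = 18 + 4 = 22
Total frame = payload + overhead = 128 + 22 = 150
Overhead % = 22 / 150 * 100 = 14.6667% -> 14.67% (2 dp)

14.67


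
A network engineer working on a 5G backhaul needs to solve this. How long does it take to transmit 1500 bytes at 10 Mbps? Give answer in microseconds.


Given: packet = 1500 bytes, bandwidth = 10 Mbps
Packet in bits = 1500 * 8 = 12000 bits
Bandwidth = 10 * 10^6 = 10000000 bps
Time = 12000 / 10000000 seconds
Time in us = 12000 * 10^6 / 10000000 = 1200

1200


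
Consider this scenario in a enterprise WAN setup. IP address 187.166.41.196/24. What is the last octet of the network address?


Given: IP = 187.166.41.196, prefix = /24
Subnet mask = 255.255.255.0
Last octet of IP: 196
Last octet of mask: 0
Network last octet = 196 AND 0 = 0

0


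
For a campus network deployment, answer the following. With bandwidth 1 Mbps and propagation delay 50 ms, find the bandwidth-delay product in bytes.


Given: bandwidth = 1 Mbps, delay = 50 ms
BDP in bits = 1 * 10^6 * 50 / 1000
BDP in bits = 50000
BDP in bytes = 50000 / 8 = 6250

6250


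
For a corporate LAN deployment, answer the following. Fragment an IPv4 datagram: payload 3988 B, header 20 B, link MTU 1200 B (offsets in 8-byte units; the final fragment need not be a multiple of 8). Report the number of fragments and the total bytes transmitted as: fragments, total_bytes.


Max data per non-final fragment = floor((MTU - header)/8)*8 = floor((1200 - 20)/8)*8 = floor(1180/8)*8 = 1176 B
Final fragment needs no 8-byte alignment: it can carry up to MTU - header = 1180 B
Non-final fragments needed = ceil((payload - 1180) / 1176) = ceil(2808/1176) = ceil(2.3878) = 3
Number of fragments = 3 + 1 = 4
Fragment sizes (data): 3 * 1176 B + 460 B (last, 460 <= 1180 OK)
Total bytes sent = payload + n_frags * header = 3988 + 4*20 = 3988 + 80 = 4068 B

4, 4068


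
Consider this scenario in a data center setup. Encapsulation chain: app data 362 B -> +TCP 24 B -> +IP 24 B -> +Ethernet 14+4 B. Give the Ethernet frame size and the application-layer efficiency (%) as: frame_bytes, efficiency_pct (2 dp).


TCP segment = 362 + 24 = 386 B
IP packet = 386 + 24 = 410 B
Ethernet frame = 410 + 14 + 4 = 428 B
Efficiency = app / frame = 362 / 428 = 0.845794 = 84.5794% -> 84.58% (2 dp)

428, 84.58


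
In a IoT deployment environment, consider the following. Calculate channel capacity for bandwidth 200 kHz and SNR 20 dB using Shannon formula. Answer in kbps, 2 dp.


Given: B = 200 kHz, SNR = 20 dB
SNR linear = 10^(20/10) = 100
1 + SNR = 101
log2(101) = 6.6582114828
C = 200 * 1000 * 6.6582114828 = 1331642.2966 bps
C = 1331.642297 kbps -> 1331.64 kbps (2 dp)

1331.64


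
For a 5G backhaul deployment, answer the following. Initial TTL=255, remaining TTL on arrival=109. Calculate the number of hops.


Given: initial TTL = 255, received TTL = 109
Hops = initial TTL - received TTL
Hops = 255 - 109 = 146

146


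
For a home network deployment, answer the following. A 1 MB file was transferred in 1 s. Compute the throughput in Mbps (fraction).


Given: file = 1 MB, time = 1 s
File in Mb = 1 * 8 = 8 Mb
Throughput = 8 / 1 Mbps
Throughput = 8 Mbps

8


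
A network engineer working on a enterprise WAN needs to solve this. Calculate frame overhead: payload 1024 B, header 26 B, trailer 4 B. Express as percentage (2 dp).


Given: payload = 1024 B, header = 26 B, trailer = 4 B
Overhead bytes = header + trailer = 26 + 4 = 30
Total frame = payload + overhead = 1024 + 30 = 1054
Overhead % = 30 / 1054 * 100 = 2.8463% -> 2.85% (2 dp)

2.85


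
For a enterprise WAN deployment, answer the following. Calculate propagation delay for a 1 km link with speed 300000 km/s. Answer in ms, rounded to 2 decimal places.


Given: distance = 1 km, speed = 300000 km/s
Delay = distance / speed = 1 / 300000 seconds
Delay in ms = 1 * 1000 / 300000
Delay = 0.0033 ms
Rounded to 2 dp = 0.00 ms

0.00


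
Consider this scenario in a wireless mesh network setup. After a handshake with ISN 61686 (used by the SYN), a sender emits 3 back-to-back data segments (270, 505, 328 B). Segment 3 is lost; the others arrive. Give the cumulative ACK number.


SYN uses sequence number 61686; first data byte = ISN + 1 = 61687.
Segment 1: SEQ = 61687, len = 270 B, covers [61687, 61956]
Segment 2: SEQ = 61957, len = 505 B, covers [61957, 62461]
Segment 3: SEQ = 62462, len = 328 B, covers [62462, 62789] [LOST]
In-order data received: bytes [61687, 62461] (segments 1..2).
Segment 3 missing -> gap begins at byte 62462.
Cumulative ACK = next expected in-order byte = 61687 + 270 + 505 = 62462

62462


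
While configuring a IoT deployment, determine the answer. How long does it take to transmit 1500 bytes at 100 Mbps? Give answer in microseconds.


Given: packet = 1500 bytes, bandwidth = 100 Mbps
Packet in bits = 1500 * 8 = 12000 bits
Bandwidth = 100 * 10^6 = 100000000 bps
Time = 12000 / 100000000 seconds
Time in us = 12000 * 10^6 / 100000000 = 120

120


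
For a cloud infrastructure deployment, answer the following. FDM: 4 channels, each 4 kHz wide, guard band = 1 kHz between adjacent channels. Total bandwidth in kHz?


Given: 4 channels, 4 kHz each, guard = 1 kHz
Channel bandwidth = 4 * 4 = 16 kHz
Guard bands = 3 gaps * 1 kHz = 3 kHz
Total = 16 + 3 = 19 kHz

19


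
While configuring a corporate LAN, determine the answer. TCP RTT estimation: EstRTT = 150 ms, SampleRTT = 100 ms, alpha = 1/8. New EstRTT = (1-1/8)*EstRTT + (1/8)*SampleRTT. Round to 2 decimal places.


Given: EstRTT = 150 ms, SampleRTT = 100 ms, alpha = 1/8
New EstRTT = (1 - alpha) * EstRTT + alpha * SampleRTT
(7/8) * 150 = 131.25
(1/8) * 100 = 12.5
New EstRTT = 131.25 + 12.5 = 143.75 ms -> 143.75 ms (2 dp)

143.75


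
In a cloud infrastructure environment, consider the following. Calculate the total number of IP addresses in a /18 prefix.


Given: CIDR prefix /18
Host bits = 32 - 18 = 14
Total addresses = 2^14 = 16384

16384


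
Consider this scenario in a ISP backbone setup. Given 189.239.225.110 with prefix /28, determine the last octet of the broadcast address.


Given: IP = 189.239.225.110, prefix = /28
Host bits = 32 - 28 = 4
Network last octet = 110 AND mask = 96
Host part size = 2^4 - 1 = 15
Broadcast last octet = 96 OR 15 = 111

111


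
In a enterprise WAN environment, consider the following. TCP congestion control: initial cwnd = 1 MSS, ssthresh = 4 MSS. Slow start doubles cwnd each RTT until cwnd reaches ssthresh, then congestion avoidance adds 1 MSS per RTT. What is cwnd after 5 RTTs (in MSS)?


RTT 0: cwnd = 1 MSS (initial)
RTT 1: cwnd = 2 MSS (slow start, doubled)
RTT 2: cwnd = 4 MSS (slow start, doubled)
RTT 3: cwnd = 5 MSS (congestion avoidance, +1)
RTT 4: cwnd = 6 MSS (congestion avoidance, +1)
RTT 5: cwnd = 7 MSS (congestion avoidance, +1)

7


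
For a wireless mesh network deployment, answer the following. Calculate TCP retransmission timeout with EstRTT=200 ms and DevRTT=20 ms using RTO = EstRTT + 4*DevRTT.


Given: EstRTT = 200 ms, DevRTT = 20 ms
Timeout = EstRTT + 4 * DevRTT
4 * DevRTT = 4 * 20 = 80
Timeout = 200 + 80 = 280 ms

280


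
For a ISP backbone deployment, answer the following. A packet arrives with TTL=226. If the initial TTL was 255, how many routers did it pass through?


Given: initial TTL = 255, received TTL = 226
Hops = initial TTL - received TTL
Hops = 255 - 226 = 29

29


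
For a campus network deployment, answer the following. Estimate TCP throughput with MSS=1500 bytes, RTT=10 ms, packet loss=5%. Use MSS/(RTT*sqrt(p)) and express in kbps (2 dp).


Given: MSS = 1500 bytes, RTT = 10 ms, loss = 5%
RTT in seconds = 10 / 1000 = 0.01
Loss rate = 5% = 0.05
sqrt(loss) = sqrt(0.05) = 0.223606797750
Throughput (bytes/s) = 1500 / (0.01 * 0.223606797750) = 670820.3932
Throughput (kbps) = 670820.3932 * 8 / 1000 = 5366.563146 -> 5366.56 kbps (2 dp)

5366.56


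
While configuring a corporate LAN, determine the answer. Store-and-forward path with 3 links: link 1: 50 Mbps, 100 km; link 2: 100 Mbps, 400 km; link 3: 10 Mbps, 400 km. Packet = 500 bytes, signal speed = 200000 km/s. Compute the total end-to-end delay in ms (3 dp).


Packet = 500 bytes = 4000 bits. Store-and-forward: sum (t_trans + t_prop) per link.
Link 1: t_trans = 4000/(50*10^6) s = 0.0800 ms; t_prop = 100/200000 s = 0.5000 ms; subtotal = 0.5800 ms
Link 2: t_trans = 4000/(100*10^6) s = 0.0400 ms; t_prop = 400/200000 s = 2.0000 ms; subtotal = 2.0400 ms
Link 3: t_trans = 4000/(10*10^6) s = 0.4000 ms; t_prop = 400/200000 s = 2.0000 ms; subtotal = 2.4000 ms
End-to-end = 0.5800 + 2.0400 + 2.4000 = 5.0200 ms -> 5.020 ms (3 dp)

5.020


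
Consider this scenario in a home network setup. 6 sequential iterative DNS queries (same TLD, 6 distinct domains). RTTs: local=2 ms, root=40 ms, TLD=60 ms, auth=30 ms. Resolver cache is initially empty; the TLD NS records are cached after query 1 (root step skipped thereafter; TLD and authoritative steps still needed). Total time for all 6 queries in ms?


Lookup 1 (cold cache): local + root + TLD + auth = 2 + 40 + 60 + 30 = 132 ms
Lookups 2..6 (TLD NS cached -> skip root; new domain -> still ask TLD and auth): local + TLD + auth = 2 + 60 + 30 = 92 ms each
Remaining 5 lookups: 5 * 92 = 460 ms
Total = 132 + 460 = 592 ms

592


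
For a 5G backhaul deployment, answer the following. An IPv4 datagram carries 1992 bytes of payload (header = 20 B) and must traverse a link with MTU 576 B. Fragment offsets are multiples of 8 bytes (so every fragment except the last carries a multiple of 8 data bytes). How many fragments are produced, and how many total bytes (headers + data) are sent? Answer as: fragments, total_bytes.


Max data per non-final fragment = floor((MTU - header)/8)*8 = floor((576 - 20)/8)*8 = floor(556/8)*8 = 552 B
Final fragment needs no 8-byte alignment: it can carry up to MTU - header = 556 B
Non-final fragments needed = ceil((payload - 556) / 552) = ceil(1436/552) = ceil(2.6014) = 3
Number of fragments = 3 + 1 = 4
Fragment sizes (data): 3 * 552 B + 336 B (last, 336 <= 556 OK)
Total bytes sent = payload + n_frags * header = 1992 + 4*20 = 1992 + 80 = 2072 B

4, 2072


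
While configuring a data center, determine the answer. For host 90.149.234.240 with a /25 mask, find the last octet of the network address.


Given: IP = 90.149.234.240, prefix = /25
Subnet mask = 255.255.255.128
Last octet of IP: 240
Last octet of mask: 128
Network last octet = 240 AND 128 = 128

128


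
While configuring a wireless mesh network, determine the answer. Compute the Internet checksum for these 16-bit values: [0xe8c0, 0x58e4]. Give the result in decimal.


Given words: [0xe8c0, 0x58e4]
Step 1: Sum all words
Raw sum = 59584 + 22756 = 82340
Step 2: Fold carry: (16804 + 1) = 16805
One's complement = ~16805 & 0xFFFF = 48730

48730


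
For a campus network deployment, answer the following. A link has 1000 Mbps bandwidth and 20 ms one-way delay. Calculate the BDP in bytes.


Given: bandwidth = 1000 Mbps, delay = 20 ms
BDP in bits = 1000 * 10^6 * 20 / 1000
BDP in bits = 20000000
BDP in bytes = 20000000 / 8 = 2500000

2500000


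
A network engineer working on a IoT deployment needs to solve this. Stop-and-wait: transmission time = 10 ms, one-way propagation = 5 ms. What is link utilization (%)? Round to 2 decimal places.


Given: Ttrans = 10 ms, Tprop = 5 ms
RTT = 2 * Tprop = 2 * 5 = 10 ms
U = Ttrans / (Ttrans + RTT)
U = 10 / (10 + 10)
U = 10 / 20 = 0.5
U% = 50.00%

50.00


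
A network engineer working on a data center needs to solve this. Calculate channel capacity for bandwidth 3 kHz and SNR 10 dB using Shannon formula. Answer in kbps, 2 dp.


Given: B = 3 kHz, SNR = 10 dB
SNR linear = 10^(10/10) = 10
1 + SNR = 11
log2(11) = 3.4594316186
C = 3 * 1000 * 3.4594316186 = 10378.2949 bps
C = 10.378295 kbps -> 10.38 kbps (2 dp)

10.38


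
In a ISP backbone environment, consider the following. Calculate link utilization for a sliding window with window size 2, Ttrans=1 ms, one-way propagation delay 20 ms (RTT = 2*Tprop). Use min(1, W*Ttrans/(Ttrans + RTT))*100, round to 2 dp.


Given: W = 2, Ttrans = 1 ms, RTT = 40 ms (= 2 * Tprop, Tprop = 20 ms)
Cycle time = Ttrans + RTT = 1 + 40 = 41 ms (first packet sent until its ACK returns)
W * Ttrans = 2 * 1 = 2 ms of sending per cycle
W * Ttrans / (Ttrans + RTT) = 2 / 41 = 0.048780
U = min(1, 0.048780) = 0.048780
U% = 4.88%

4.88


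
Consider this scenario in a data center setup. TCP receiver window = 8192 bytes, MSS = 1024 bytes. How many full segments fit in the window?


Given: RWND = 8192 bytes, MSS = 1024 bytes
Full segments = floor(RWND / MSS)
Full segments = floor(8192 / 1024)
Full segments = floor(8.0) = 8

8


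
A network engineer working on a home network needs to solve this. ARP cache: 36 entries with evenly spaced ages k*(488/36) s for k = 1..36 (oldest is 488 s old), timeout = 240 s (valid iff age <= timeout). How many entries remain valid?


Ages are k * 488/36 s for k = 1..36 (spacing = 13.5556 s).
Entry k is valid iff k * 488/36 <= 240 iff k <= 36 * 240 / 488 = 17.7049
n_valid = floor(17.7049) = 17
(n_stale = 36 - 17 = 19)

17


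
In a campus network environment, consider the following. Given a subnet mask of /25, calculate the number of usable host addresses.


Given: subnet mask /25
Host bits = 32 - 25 = 7
Total addresses = 2^7 = 128
Usable hosts = 128 - 2 (network + broadcast) = 126

126


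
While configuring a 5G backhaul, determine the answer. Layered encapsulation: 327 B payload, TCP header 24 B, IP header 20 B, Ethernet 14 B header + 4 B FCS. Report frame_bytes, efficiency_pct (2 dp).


TCP segment = 327 + 24 = 351 B
IP packet = 351 + 20 = 371 B
Ethernet frame = 371 + 14 + 4 = 389 B
Efficiency = app / frame = 327 / 389 = 0.840617 = 84.0617% -> 84.06% (2 dp)

389, 84.06


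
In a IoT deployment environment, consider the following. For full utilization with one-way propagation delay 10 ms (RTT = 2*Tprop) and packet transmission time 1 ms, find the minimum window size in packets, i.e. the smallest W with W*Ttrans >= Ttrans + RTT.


Given: Ttrans = 1 ms, RTT = 20 ms (= 2 * Tprop, Tprop = 10 ms)
Time until first ACK returns = Ttrans + RTT = 1 + 20 = 21 ms
Need W * Ttrans >= Ttrans + RTT  ->  W >= (Ttrans + RTT) / Ttrans
(Ttrans + RTT) / Ttrans = 21 / 1 = 21
W_min = ceil(21) = 21

21


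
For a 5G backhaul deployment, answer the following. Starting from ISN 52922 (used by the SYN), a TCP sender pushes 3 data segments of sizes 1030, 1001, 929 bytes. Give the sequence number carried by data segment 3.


The SYN occupies sequence number ISN = 52922, so the first data byte is ISN + 1 = 52923.
SEQ of data segment i = (ISN + 1) + sum of payload sizes of segments 1..i-1.
Segment 1: SEQ = 52923, payload = 1030 bytes
Segment 2: SEQ = 53953, payload = 1001 bytes
Segment 3: SEQ = 54954, payload = 929 bytes
SEQ of segment 3 = 52923 + 1030 + 1001 = 54954

54954


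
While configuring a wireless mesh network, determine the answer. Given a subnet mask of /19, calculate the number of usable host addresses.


Given: subnet mask /19
Host bits = 32 - 19 = 13
Total addresses = 2^13 = 8192
Usable hosts = 8192 - 2 (network + broadcast) = 8190

8190


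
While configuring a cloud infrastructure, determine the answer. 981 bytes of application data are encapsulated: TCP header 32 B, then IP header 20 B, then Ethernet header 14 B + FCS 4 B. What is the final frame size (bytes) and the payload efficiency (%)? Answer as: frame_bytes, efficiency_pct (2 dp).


TCP segment = 981 + 32 = 1013 B
IP packet = 1013 + 20 = 1033 B
Ethernet frame = 1033 + 14 + 4 = 1051 B
Efficiency = app / frame = 981 / 1051 = 0.933397 = 93.3397% -> 93.34% (2 dp)

1051, 93.34


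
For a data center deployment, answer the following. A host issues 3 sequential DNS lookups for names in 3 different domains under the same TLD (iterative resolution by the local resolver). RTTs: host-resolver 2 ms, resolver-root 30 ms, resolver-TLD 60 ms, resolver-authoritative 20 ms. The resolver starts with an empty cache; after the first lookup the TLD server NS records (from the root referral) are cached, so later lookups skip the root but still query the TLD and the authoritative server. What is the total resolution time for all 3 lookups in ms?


Lookup 1 (cold cache): local + root + TLD + auth = 2 + 30 + 60 + 20 = 112 ms
Lookups 2..3 (TLD NS cached -> skip root; new domain -> still ask TLD and auth): local + TLD + auth = 2 + 60 + 20 = 82 ms each
Remaining 2 lookups: 2 * 82 = 164 ms
Total = 112 + 164 = 276 ms

276


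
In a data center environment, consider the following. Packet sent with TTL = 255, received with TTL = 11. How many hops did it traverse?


Given: initial TTL = 255, received TTL = 11
Hops = initial TTL - received TTL
Hops = 255 - 11 = 244

244


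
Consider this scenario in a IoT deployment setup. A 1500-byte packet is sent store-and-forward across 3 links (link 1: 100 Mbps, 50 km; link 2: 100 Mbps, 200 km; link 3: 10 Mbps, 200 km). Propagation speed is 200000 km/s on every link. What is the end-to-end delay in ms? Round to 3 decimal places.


Packet = 1500 bytes = 12000 bits. Store-and-forward: sum (t_trans + t_prop) per link.
Link 1: t_trans = 12000/(100*10^6) s = 0.1200 ms; t_prop = 50/200000 s = 0.2500 ms; subtotal = 0.3700 ms
Link 2: t_trans = 12000/(100*10^6) s = 0.1200 ms; t_prop = 200/200000 s = 1.0000 ms; subtotal = 1.1200 ms
Link 3: t_trans = 12000/(10*10^6) s = 1.2000 ms; t_prop = 200/200000 s = 1.0000 ms; subtotal = 2.2000 ms
End-to-end = 0.3700 + 1.1200 + 2.2000 = 3.6900 ms -> 3.690 ms (3 dp)

3.690


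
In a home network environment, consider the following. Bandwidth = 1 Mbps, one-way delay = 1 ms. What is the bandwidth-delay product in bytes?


Given: bandwidth = 1 Mbps, delay = 1 ms
BDP in bits = 1 * 10^6 * 1 / 1000
BDP in bits = 1000
BDP in bytes = 1000 / 8 = 125

125


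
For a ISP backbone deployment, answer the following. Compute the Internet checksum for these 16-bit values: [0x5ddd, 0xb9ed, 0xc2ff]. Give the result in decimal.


Given words: [0x5ddd, 0xb9ed, 0xc2ff]
Step 1: Sum all words
Raw sum = 24029 + 47597 + 49919 = 121545
Step 2: Fold carry: (56009 + 1) = 56010
One's complement = ~56010 & 0xFFFF = 9525

9525


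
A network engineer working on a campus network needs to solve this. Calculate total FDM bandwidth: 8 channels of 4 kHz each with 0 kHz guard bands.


Given: 8 channels, 4 kHz each, guard = 0 kHz
Channel bandwidth = 8 * 4 = 32 kHz
Guard bands = 7 gaps * 0 kHz = 0 kHz
Total = 32 + 0 = 32 kHz

32


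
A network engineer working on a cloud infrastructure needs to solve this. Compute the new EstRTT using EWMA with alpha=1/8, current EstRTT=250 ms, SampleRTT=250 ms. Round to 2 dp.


Given: EstRTT = 250 ms, SampleRTT = 250 ms, alpha = 1/8
New EstRTT = (1 - alpha) * EstRTT + alpha * SampleRTT
(7/8) * 250 = 218.75
(1/8) * 250 = 31.25
New EstRTT = 218.75 + 31.25 = 250 ms -> 250.00 ms (2 dp)

250.00


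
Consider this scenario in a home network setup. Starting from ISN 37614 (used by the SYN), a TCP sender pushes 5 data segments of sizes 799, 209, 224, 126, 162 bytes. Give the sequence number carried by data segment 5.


The SYN occupies sequence number ISN = 37614, so the first data byte is ISN + 1 = 37615.
SEQ of data segment i = (ISN + 1) + sum of payload sizes of segments 1..i-1.
Segment 1: SEQ = 37615, payload = 799 bytes
Segment 2: SEQ = 38414, payload = 209 bytes
Segment 3: SEQ = 38623, payload = 224 bytes
Segment 4: SEQ = 38847, payload = 126 bytes
Segment 5: SEQ = 38973, payload = 162 bytes
SEQ of segment 5 = 37615 + 799 + 209 + 224 + 126 = 38973

38973


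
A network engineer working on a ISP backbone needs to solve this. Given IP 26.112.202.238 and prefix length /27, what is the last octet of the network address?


Given: IP = 26.112.202.238, prefix = /27
Subnet mask = 255.255.255.224
Last octet of IP: 238
Last octet of mask: 224
Network last octet = 238 AND 224 = 224

224


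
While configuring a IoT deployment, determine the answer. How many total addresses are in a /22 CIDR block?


Given: CIDR prefix /22
Host bits = 32 - 22 = 10
Total addresses = 2^10 = 1024

1024


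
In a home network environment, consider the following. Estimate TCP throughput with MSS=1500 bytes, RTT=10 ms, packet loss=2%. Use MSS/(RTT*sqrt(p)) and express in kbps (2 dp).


Given: MSS = 1500 bytes, RTT = 10 ms, loss = 2%
RTT in seconds = 10 / 1000 = 0.01
Loss rate = 2% = 0.02
sqrt(loss) = sqrt(0.02) = 0.141421356237
Throughput (bytes/s) = 1500 / (0.01 * 0.141421356237) = 1060660.1718
Throughput (kbps) = 1060660.1718 * 8 / 1000 = 8485.281374 -> 8485.28 kbps (2 dp)

8485.28


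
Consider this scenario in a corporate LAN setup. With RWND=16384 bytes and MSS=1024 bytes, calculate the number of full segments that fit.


Given: RWND = 16384 bytes, MSS = 1024 bytes
Full segments = floor(RWND / MSS)
Full segments = floor(16384 / 1024)
Full segments = floor(16.0) = 16

16


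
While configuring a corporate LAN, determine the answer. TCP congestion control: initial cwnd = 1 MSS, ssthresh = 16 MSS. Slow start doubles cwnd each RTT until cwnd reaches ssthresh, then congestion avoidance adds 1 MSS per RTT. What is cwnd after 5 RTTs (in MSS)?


RTT 0: cwnd = 1 MSS (initial)
RTT 1: cwnd = 2 MSS (slow start, doubled)
RTT 2: cwnd = 4 MSS (slow start, doubled)
RTT 3: cwnd = 8 MSS (slow start, doubled)
RTT 4: cwnd = 16 MSS (slow start, doubled)
RTT 5: cwnd = 17 MSS (congestion avoidance, +1)

17


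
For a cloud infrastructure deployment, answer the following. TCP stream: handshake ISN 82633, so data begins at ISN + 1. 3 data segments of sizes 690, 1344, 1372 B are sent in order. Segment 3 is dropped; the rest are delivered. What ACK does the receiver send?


SYN uses sequence number 82633; first data byte = ISN + 1 = 82634.
Segment 1: SEQ = 82634, len = 690 B, covers [82634, 83323]
Segment 2: SEQ = 83324, len = 1344 B, covers [83324, 84667]
Segment 3: SEQ = 84668, len = 1372 B, covers [84668, 86039] [LOST]
In-order data received: bytes [82634, 84667] (segments 1..2).
Segment 3 missing -> gap begins at byte 84668.
Cumulative ACK = next expected in-order byte = 82634 + 690 + 1344 = 84668

84668


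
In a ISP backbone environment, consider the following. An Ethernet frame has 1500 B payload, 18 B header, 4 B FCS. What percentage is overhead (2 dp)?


Given: payload = 1500 B, header = 18 B, trailer = 4 B
Overhead bytes = header + trailer = 18 + 4 = 22
Total frame = payload + overhead = 1500 + 22 = 1522
Overhead % = 22 / 1522 * 100 = 1.4455% -> 1.45% (2 dp)

1.45


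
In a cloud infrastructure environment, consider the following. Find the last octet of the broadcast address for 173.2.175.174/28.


Given: IP = 173.2.175.174, prefix = /28
Host bits = 32 - 28 = 4
Network last octet = 174 AND mask = 160
Host part size = 2^4 - 1 = 15
Broadcast last octet = 160 OR 15 = 175

175


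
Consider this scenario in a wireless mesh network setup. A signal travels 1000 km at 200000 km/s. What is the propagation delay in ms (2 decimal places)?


Given: distance = 1000 km, speed = 200000 km/s
Delay = distance / speed = 1000 / 200000 seconds
Delay in ms = 1000 * 1000 / 200000
Delay = 5.0000 ms
Rounded to 2 dp = 5.00 ms

5.00


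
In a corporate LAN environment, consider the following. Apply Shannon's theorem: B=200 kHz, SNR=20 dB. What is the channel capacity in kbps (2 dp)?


Given: B = 200 kHz, SNR = 20 dB
SNR linear = 10^(20/10) = 100
1 + SNR = 101
log2(101) = 6.6582114828
C = 200 * 1000 * 6.6582114828 = 1331642.2966 bps
C = 1331.642297 kbps -> 1331.64 kbps (2 dp)

1331.64


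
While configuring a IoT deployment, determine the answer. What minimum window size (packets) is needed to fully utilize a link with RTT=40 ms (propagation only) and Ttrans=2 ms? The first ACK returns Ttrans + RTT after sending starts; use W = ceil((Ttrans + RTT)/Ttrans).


Given: Ttrans = 2 ms, RTT = 40 ms (= 2 * Tprop, Tprop = 20 ms)
Time until first ACK returns = Ttrans + RTT = 2 + 40 = 42 ms
Need W * Ttrans >= Ttrans + RTT  ->  W >= (Ttrans + RTT) / Ttrans
(Ttrans + RTT) / Ttrans = 42 / 2 = 21
W_min = ceil(21) = 21

21


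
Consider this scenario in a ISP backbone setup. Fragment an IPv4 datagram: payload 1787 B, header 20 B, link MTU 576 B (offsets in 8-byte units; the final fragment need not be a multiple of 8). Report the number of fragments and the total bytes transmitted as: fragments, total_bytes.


Max data per non-final fragment = floor((MTU - header)/8)*8 = floor((576 - 20)/8)*8 = floor(556/8)*8 = 552 B
Final fragment needs no 8-byte alignment: it can carry up to MTU - header = 556 B
Non-final fragments needed = ceil((payload - 556) / 552) = ceil(1231/552) = ceil(2.2301) = 3
Number of fragments = 3 + 1 = 4
Fragment sizes (data): 3 * 552 B + 131 B (last, 131 <= 556 OK)
Total bytes sent = payload + n_frags * header = 1787 + 4*20 = 1787 + 80 = 1867 B

4, 1867


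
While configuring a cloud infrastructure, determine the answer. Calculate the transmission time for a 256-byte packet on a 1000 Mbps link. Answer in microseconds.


Given: packet = 256 bytes, bandwidth = 1000 Mbps
Packet in bits = 256 * 8 = 2048 bits
Bandwidth = 1000 * 10^6 = 1000000000 bps
Time = 2048 / 1000000000 seconds
Time in us = 2048 * 10^6 / 1000000000 = 2.048

2.048


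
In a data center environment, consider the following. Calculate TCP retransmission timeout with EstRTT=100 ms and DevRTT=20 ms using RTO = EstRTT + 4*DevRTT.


Given: EstRTT = 100 ms, DevRTT = 20 ms
Timeout = EstRTT + 4 * DevRTT
4 * DevRTT = 4 * 20 = 80
Timeout = 100 + 80 = 180 ms

180


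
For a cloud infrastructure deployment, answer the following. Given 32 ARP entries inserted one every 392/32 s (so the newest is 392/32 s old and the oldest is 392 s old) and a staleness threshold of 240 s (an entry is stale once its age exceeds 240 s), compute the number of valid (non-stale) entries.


Ages are k * 392/32 s for k = 1..32 (spacing = 12.2500 s).
Entry k is valid iff k * 392/32 <= 240 iff k <= 32 * 240 / 392 = 19.5918
n_valid = floor(19.5918) = 19
(n_stale = 32 - 19 = 13)

19


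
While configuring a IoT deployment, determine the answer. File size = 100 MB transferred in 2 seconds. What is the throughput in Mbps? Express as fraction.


Given: file = 100 MB, time = 2 s
File in Mb = 100 * 8 = 800 Mb
Throughput = 800 / 2 Mbps
Throughput = 400 Mbps

400


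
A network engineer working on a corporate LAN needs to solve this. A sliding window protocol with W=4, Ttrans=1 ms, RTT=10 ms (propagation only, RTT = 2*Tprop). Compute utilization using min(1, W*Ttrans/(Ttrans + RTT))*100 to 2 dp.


Given: W = 4, Ttrans = 1 ms, RTT = 10 ms (= 2 * Tprop, Tprop = 5 ms)
Cycle time = Ttrans + RTT = 1 + 10 = 11 ms (first packet sent until its ACK returns)
W * Ttrans = 4 * 1 = 4 ms of sending per cycle
W * Ttrans / (Ttrans + RTT) = 4 / 11 = 0.363636
U = min(1, 0.363636) = 0.363636
U% = 36.36%

36.36


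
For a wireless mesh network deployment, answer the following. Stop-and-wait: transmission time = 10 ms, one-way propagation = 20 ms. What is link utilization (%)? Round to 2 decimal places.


Given: Ttrans = 10 ms, Tprop = 20 ms
RTT = 2 * Tprop = 2 * 20 = 40 ms
U = Ttrans / (Ttrans + RTT)
U = 10 / (10 + 40)
U = 10 / 50 = 0.2
U% = 20.00%

20.00


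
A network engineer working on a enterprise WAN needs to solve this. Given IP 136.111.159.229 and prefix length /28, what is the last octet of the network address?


Given: IP = 136.111.159.229, prefix = /28
Subnet mask = 255.255.255.240
Last octet of IP: 229
Last octet of mask: 240
Network last octet = 229 AND 240 = 224

224


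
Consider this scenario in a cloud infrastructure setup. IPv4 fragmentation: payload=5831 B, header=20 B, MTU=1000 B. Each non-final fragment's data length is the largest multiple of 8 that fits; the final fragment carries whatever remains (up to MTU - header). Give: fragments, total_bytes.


Max data per non-final fragment = floor((MTU - header)/8)*8 = floor((1000 - 20)/8)*8 = floor(980/8)*8 = 976 B
Final fragment needs no 8-byte alignment: it can carry up to MTU - header = 980 B
Non-final fragments needed = ceil((payload - 980) / 976) = ceil(4851/976) = ceil(4.9703) = 5
Number of fragments = 5 + 1 = 6
Fragment sizes (data): 5 * 976 B + 951 B (last, 951 <= 980 OK)
Total bytes sent = payload + n_frags * header = 5831 + 6*20 = 5831 + 120 = 5951 B

6, 5951


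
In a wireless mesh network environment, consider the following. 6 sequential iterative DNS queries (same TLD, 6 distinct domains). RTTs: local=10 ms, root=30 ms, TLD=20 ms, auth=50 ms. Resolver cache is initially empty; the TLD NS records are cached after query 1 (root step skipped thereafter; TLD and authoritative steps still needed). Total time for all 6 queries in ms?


Lookup 1 (cold cache): local + root + TLD + auth = 10 + 30 + 20 + 50 = 110 ms
Lookups 2..6 (TLD NS cached -> skip root; new domain -> still ask TLD and auth): local + TLD + auth = 10 + 20 + 50 = 80 ms each
Remaining 5 lookups: 5 * 80 = 400 ms
Total = 110 + 400 = 510 ms

510


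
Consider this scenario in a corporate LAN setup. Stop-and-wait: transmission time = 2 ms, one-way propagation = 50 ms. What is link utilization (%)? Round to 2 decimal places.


Given: Ttrans = 2 ms, Tprop = 50 ms
RTT = 2 * Tprop = 2 * 50 = 100 ms
U = Ttrans / (Ttrans + RTT)
U = 2 / (2 + 100)
U = 2 / 102 = 0.019608
U% = 1.96%

1.96


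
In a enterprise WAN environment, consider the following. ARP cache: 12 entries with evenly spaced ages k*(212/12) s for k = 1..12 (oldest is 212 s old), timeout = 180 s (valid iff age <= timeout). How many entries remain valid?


Ages are k * 212/12 s for k = 1..12 (spacing = 17.6667 s).
Entry k is valid iff k * 212/12 <= 180 iff k <= 12 * 180 / 212 = 10.1887
n_valid = floor(10.1887) = 10
(n_stale = 12 - 10 = 2)

10


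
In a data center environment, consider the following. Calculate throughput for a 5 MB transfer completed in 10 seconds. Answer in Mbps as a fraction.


Given: file = 5 MB, time = 10 s
File in Mb = 5 * 8 = 40 Mb
Throughput = 40 / 10 Mbps
Throughput = 4 Mbps

4


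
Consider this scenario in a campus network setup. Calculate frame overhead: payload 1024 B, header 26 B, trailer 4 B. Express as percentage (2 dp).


Given: payload = 1024 B, header = 26 B, trailer = 4 B
Overhead bytes = header + trailer = 26 + 4 = 30
Total frame = payload + overhead = 1024 + 30 = 1054
Overhead % = 30 / 1054 * 100 = 2.8463% -> 2.85% (2 dp)

2.85


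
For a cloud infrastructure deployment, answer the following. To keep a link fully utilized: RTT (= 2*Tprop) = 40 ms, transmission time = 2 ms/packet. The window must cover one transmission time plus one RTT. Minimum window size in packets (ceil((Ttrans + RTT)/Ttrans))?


Given: Ttrans = 2 ms, RTT = 40 ms (= 2 * Tprop, Tprop = 20 ms)
Time until first ACK returns = Ttrans + RTT = 2 + 40 = 42 ms
Need W * Ttrans >= Ttrans + RTT  ->  W >= (Ttrans + RTT) / Ttrans
(Ttrans + RTT) / Ttrans = 42 / 2 = 21
W_min = ceil(21) = 21

21


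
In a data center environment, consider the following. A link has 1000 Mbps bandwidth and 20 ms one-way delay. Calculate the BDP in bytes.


Given: bandwidth = 1000 Mbps, delay = 20 ms
BDP in bits = 1000 * 10^6 * 20 / 1000
BDP in bits = 20000000
BDP in bytes = 20000000 / 8 = 2500000

2500000
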